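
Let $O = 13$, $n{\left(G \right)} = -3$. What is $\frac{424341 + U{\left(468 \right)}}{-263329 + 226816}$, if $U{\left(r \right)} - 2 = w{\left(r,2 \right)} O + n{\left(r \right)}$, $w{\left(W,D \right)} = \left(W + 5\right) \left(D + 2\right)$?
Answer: $- \frac{448936}{36513} \approx -12.295$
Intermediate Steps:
$w{\left(W,D \right)} = \left(2 + D\right) \left(5 + W\right)$ ($w{\left(W,D \right)} = \left(5 + W\right) \left(2 + D\right) = \left(2 + D\right) \left(5 + W\right)$)
$U{\left(r \right)} = 259 + 52 r$ ($U{\left(r \right)} = 2 + \left(\left(10 + 2 r + 5 \cdot 2 + 2 r\right) 13 - 3\right) = 2 + \left(\left(10 + 2 r + 10 + 2 r\right) 13 - 3\right) = 2 + \left(\left(20 + 4 r\right) 13 - 3\right) = 2 + \left(\left(260 + 52 r\right) - 3\right) = 2 + \left(257 + 52 r\right) = 259 + 52 r$)
$\frac{424341 + U{\left(468 \right)}}{-263329 + 226816} = \frac{424341 + \left(259 + 52 \cdot 468\right)}{-263329 + 226816} = \frac{424341 + \left(259 + 24336\right)}{-36513} = \left(424341 + 24595\right) \left(- \frac{1}{36513}\right) = 448936 \left(- \frac{1}{36513}\right) = - \frac{448936}{36513}$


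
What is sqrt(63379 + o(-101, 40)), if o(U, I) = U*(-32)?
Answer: sqrt(66611) ≈ 258.09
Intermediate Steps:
o(U, I) = -32*U
sqrt(63379 + o(-101, 40)) = sqrt(63379 - 32*(-101)) = sqrt(63379 + 3232) = sqrt(66611)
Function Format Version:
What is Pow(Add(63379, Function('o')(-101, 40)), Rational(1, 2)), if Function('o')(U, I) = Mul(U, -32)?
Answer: Pow(66611, Rational(1, 2)) ≈ 258.09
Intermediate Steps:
Function('o')(U, I) = Mul(-32, U)
Pow(Add(63379, Function('o')(-101, 40)), Rational(1, 2)) = Pow(Add(63379, Mul(-32, -101)), Rational(1, 2)) = Pow(Add(63379, 3232), Rational(1, 2)) = Pow(66611, Rational(1, 2))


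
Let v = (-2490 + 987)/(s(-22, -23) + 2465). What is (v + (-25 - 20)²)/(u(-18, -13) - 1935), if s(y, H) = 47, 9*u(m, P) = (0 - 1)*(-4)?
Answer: -45767673/43736432 ≈ -1.0464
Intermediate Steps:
u(m, P) = 4/9 (u(m, P) = ((0 - 1)*(-4))/9 = (-1*(-4))/9 = (⅑)*4 = 4/9)
v = -1503/2512 (v = (-2490 + 987)/(47 + 2465) = -1503/2512 ≈ -0.59833)
(v + (-25 - 20)²)/(u(-18, -13) - 1935) = (-1503/2512 + (-25 - 20)²)/(4/9 - 1935) = (-1503/2512 + (-45)²)/(-17411/9) = (-1503/2512 + 2025)*(-9/17411) = (5085297/2512)*(-9/17411) = -45767673/43736432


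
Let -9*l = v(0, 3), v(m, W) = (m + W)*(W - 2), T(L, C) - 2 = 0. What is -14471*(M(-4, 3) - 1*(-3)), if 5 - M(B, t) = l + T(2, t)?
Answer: -274949/3 ≈ -91650.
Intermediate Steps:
T(L, C) = 2 (T(L, C) = 2 + 0 = 2)
v(m, W) = (-2 + W)*(W + m) (v(m, W) = (W + m)*(-2 + W) = (-2 + W)*(W + m))
l = -1/3 (l = -(3**2 - 2*3 - 2*0 + 3*0)/9 = -(9 - 6 + 0 + 0)/9 = -1/9*3 = -1/3 ≈ -0.33333)
M(B, t) = 10/3 (M(B, t) = 5 - (-1/3 + 2) = 5 - 1*5/3 = 5 - 5/3 = 10/3)
-14471*(M(-4, 3) - 1*(-3)) = -14471*(10/3 - 1*(-3)) = -14471*(10/3 + 3) = -14471*19/3 = -274949/3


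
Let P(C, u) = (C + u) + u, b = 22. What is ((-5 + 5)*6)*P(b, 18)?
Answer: 0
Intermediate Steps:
P(C, u) = C + 2*u
((-5 + 5)*6)*P(b, 18) = ((-5 + 5)*6)*(22 + 2*18) = (0*6)*(22 + 36) = 0*58 = 0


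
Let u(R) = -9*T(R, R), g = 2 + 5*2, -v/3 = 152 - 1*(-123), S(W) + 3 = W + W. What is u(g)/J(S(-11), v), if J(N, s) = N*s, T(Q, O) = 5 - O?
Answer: 21/6875 ≈ 0.0030545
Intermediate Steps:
S(W) = -3 + 2*W (S(W) = -3 + (W + W) = -3 + 2*W)
v = -825 (v = -3*(152 - 1*(-123)) = -3*(152 + 123) = -3*275 = -825)
g = 12 (g = 2 + 10 = 12)
u(R) = -45 + 9*R (u(R) = -9*(5 - R) = -45 + 9*R)
u(g)/J(S(-11), v) = (-45 + 9*12)/(((-3 + 2*(-11))*(-825))) = (-45 + 108)/(((-3 - 22)*(-825))) = 63/((-25*(-825))) = 63/20625 = 63*(1/20625) = 21/6875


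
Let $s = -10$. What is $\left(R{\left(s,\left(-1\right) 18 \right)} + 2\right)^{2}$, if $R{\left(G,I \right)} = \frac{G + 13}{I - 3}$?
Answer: $\frac{169}{49} \approx 3.449$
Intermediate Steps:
$R{\left(G,I \right)} = \frac{13 + G}{-3 + I}$
$\left(R{\left(s,\left(-1\right) 18 \right)} + 2\right)^{2} = \left(\frac{13 - 10}{-3 - 18} + 2\right)^{2} = \left(\frac{1}{-3 - 18} \cdot 3 + 2\right)^{2} = \left(\frac{1}{-21} \cdot 3 + 2\right)^{2} = \left(\left(- \frac{1}{21}\right) 3 + 2\right)^{2} = \left(- \frac{1}{7} + 2\right)^{2} = \left(\frac{13}{7}\right)^{2} = \frac{169}{49}$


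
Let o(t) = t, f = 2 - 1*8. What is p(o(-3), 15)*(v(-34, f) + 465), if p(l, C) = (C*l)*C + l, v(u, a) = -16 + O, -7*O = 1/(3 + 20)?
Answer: -49011264/161 ≈ -3.0442e+5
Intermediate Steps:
O = -1/161 (O = -1/(7*(3 + 20)) = -1/7/23 = -1/7*1/23 = -1/161 ≈ -0.0062112)
f = -6 (f = 2 - 8 = -6)
v(u, a) = -2577/161 (v(u, a) = -16 - 1/161 = -2577/161)
p(l, C) = l + l*C**2 (p(l, C) = l*C**2 + l = l + l*C**2)
p(o(-3), 15)*(v(-34, f) + 465) = (-3*(1 + 15**2))*(-2577/161 + 465) = -3*(1 + 225)*(72288/161) = -3*226*(72288/161) = -678*72288/161 = -49011264/161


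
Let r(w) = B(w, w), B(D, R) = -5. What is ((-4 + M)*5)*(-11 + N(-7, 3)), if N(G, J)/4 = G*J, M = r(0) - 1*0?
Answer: 4275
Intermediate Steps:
r(w) = -5
M = -5 (M = -5 - 1*0 = -5 + 0 = -5)
N(G, J) = 4*G*J (N(G, J) = 4*(G*J) = 4*G*J)
((-4 + M)*5)*(-11 + N(-7, 3)) = ((-4 - 5)*5)*(-11 + 4*(-7)*3) = (-9*5)*(-11 - 84) = -45*(-95) = 4275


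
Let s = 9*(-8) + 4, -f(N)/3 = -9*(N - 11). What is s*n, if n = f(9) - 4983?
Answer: 342516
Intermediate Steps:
f(N) = -297 + 27*N (f(N) = -(-27)*(N - 11) = -(-27)*(-11 + N) = -3*(99 - 9*N) = -297 + 27*N)
s = -68 (s = -72 + 4 = -68)
n = -5037 (n = (-297 + 27*9) - 4983 = (-297 + 243) - 4983 = -54 - 4983 = -5037)
s*n = -68*(-5037) = 342516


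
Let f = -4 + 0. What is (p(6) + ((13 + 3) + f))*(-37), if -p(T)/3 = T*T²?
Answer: 23532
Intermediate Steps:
f = -4
p(T) = -3*T³ (p(T) = -3*T*T² = -3*T³)
(p(6) + ((13 + 3) + f))*(-37) = (-3*6³ + ((13 + 3) - 4))*(-37) = (-3*216 + (16 - 4))*(-37) = (-648 + 12)*(-37) = -636*(-37) = 23532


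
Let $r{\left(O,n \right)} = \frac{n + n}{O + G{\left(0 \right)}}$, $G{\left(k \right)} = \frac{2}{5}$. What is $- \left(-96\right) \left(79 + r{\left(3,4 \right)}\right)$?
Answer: $\frac{132768}{17} \approx 7809.9$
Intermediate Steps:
$G{\left(k \right)} = \frac{2}{5}$ ($G{\left(k \right)} = 2 \cdot \frac{1}{5} = \frac{2}{5}$)
$r{\left(O,n \right)} = \frac{2 n}{\frac{2}{5} + O}$ ($r{\left(O,n \right)} = \frac{n + n}{O + \frac{2}{5}} = \frac{2 n}{\frac{2}{5} + O}$)
$- \left(-96\right) \left(79 + r{\left(3,4 \right)}\right) = - \left(-96\right) \left(79 + 10 \cdot 4 \frac{1}{2 + 5 \cdot 3}\right) = - \left(-96\right) \left(79 + 10 \cdot 4 \frac{1}{2 + 15}\right) = - \left(-96\right) \left(79 + 10 \cdot 4 \cdot \frac{1}{17}\right) = - \left(-96\right) \left(79 + \frac{40}{17}\right) = - \frac{\left(-96\right) 1383}{17} = \left(-1\right) \left(- \frac{132768}{17}\right) = \frac{132768}{17}$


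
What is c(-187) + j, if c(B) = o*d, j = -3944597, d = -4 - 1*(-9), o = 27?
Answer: -3944462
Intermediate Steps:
d = 5 (d = -4 + 9 = 5)
c(B) = 135 (c(B) = 27*5 = 135)
c(-187) + j = 135 - 3944597 = -3944462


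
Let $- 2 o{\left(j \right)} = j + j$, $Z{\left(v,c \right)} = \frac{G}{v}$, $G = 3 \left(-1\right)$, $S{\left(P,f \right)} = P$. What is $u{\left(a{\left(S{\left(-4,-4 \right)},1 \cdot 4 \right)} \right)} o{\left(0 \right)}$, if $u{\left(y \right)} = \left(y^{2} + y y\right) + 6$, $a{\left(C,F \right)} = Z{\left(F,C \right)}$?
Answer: $0$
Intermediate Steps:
$G = -3$
$Z{\left(v,c \right)} = - \frac{3}{v}$
$a{\left(C,F \right)} = - \frac{3}{F}$
$o{\left(j \right)} = - j$ ($o{\left(j \right)} = - \frac{j + j}{2} = - \frac{2 j}{2} = - j$)
$u{\left(y \right)} = 6 + 2 y^{2}$ ($u{\left(y \right)} = \left(y^{2} + y^{2}\right) + 6 = 2 y^{2} + 6 = 6 + 2 y^{2}$)
$u{\left(a{\left(S{\left(-4,-4 \right)},1 \cdot 4 \right)} \right)} o{\left(0 \right)} = \left(6 + 2 \left(- \frac{3}{1 \cdot 4}\right)^{2}\right) \left(\left(-1\right) 0\right) = \left(6 + 2 \left(- \frac{3}{4}\right)^{2}\right) 0 = \left(6 + 2 \cdot \frac{9}{16}\right) 0 = \left(6 + \frac{9}{8}\right) 0 = \frac{57}{8} \cdot 0 = 0$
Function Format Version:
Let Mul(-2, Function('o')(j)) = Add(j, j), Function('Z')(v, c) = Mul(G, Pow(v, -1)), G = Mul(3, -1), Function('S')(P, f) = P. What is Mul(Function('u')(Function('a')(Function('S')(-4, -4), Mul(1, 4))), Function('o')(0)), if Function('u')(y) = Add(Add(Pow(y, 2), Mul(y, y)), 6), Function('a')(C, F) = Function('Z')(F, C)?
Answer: 0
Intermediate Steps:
G = -3
Function('Z')(v, c) = Mul(-3, Pow(v, -1))
Function('a')(C, F) = Mul(-3, Pow(F, -1))
Function('o')(j) = Mul(-1, j) (Function('o')(j) = Mul(Rational(-1, 2), Add(j, j)) = Mul(Rational(-1, 2), Mul(2, j)) = Mul(-1, j))
Function('u')(y) = Add(6, Mul(2, Pow(y, 2))) (Function('u')(y) = Add(Add(Pow(y, 2), Pow(y, 2)), 6) = Add(Mul(2, Pow(y, 2)), 6) = Add(6, Mul(2, Pow(y, 2))))
Mul(Function('u')(Function('a')(Function('S')(-4, -4), Mul(1, 4))), Function('o')(0)) = Mul(Add(6, Mul(2, Pow(Mul(-3, Pow(Mul(1, 4), -1)), 2))), Mul(-1, 0)) = Mul(Add(6, Mul(2, Pow(Mul(-3, Pow(4, -1)), 2))), 0) = Mul(Add(6, Mul(2, Pow(Mul(-3, Rational(1, 4)), 2))), 0) = Mul(Add(6, Mul(2, Pow(Rational(-3, 4), 2))), 0) = Mul(Add(6, Mul(2, Rational(9, 16))), 0) = Mul(Add(6, Rational(9, 8)), 0) = Mul(Rational(57, 8), 0) = 0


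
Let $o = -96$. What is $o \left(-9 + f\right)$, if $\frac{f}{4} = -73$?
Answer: $28896$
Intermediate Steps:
$f = -292$ ($f = 4 \left(-73\right) = -292$)
$o \left(-9 + f\right) = - 96 \left(-9 - 292\right) = \left(-96\right) \left(-301\right) = 28896$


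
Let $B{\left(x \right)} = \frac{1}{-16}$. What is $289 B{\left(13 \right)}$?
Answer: $- \frac{289}{16} \approx -18.063$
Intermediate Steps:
$B{\left(x \right)} = - \frac{1}{16}$
$289 B{\left(13 \right)} = 289 \left(- \frac{1}{16}\right) = - \frac{289}{16}$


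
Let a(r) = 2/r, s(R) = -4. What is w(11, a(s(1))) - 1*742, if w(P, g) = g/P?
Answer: -16325/22 ≈ -742.04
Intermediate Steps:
w(11, a(s(1))) - 1*742 = (2/(-4))/11 - 1*742 = (2*(-¼))*(1/11) - 742 = -½*1/11 - 742 = -1/22 - 742 = -16325/22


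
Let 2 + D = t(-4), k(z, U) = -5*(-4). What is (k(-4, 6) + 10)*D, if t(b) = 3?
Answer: 30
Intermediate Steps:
k(z, U) = 20
D = 1 (D = -2 + 3 = 1)
(k(-4, 6) + 10)*D = (20 + 10)*1 = 30*1 = 30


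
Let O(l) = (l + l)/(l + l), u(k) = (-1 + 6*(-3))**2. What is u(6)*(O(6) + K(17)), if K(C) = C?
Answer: 6498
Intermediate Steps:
u(k) = 361 (u(k) = (-1 - 18)**2 = (-19)**2 = 361)
O(l) = 1 (O(l) = (2*l)/((2*l)) = (2*l)*(1/(2*l)) = 1)
u(6)*(O(6) + K(17)) = 361*(1 + 17) = 361*18 = 6498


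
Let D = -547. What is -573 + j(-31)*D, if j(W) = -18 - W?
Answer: -7684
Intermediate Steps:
-573 + j(-31)*D = -573 + (-18 - 1*(-31))*(-547) = -573 + (-18 + 31)*(-547) = -573 + 13*(-547) = -573 - 7111 = -7684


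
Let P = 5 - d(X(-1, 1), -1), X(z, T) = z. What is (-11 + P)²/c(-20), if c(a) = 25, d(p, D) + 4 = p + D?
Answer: 0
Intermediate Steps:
d(p, D) = -4 + D + p (d(p, D) = -4 + (p + D) = -4 + (D + p) = -4 + D + p)
P = 11 (P = 5 - (-4 - 1 - 1) = 5 - 1*(-6) = 5 + 6 = 11)
(-11 + P)²/c(-20) = (-11 + 11)²/25 = 0²*(1/25) = 0*(1/25) = 0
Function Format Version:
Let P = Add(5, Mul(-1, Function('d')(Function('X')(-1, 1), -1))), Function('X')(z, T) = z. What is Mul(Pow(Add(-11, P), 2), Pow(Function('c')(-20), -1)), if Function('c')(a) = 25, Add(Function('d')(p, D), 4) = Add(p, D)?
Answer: 0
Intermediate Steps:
Function('d')(p, D) = Add(-4, D, p) (Function('d')(p, D) = Add(-4, Add(p, D)) = Add(-4, Add(D, p)) = Add(-4, D, p))
P = 11 (P = Add(5, Mul(-1, Add(-4, -1, -1))) = Add(5, Mul(-1, -6)) = Add(5, 6) = 11)
Mul(Pow(Add(-11, P), 2), Pow(Function('c')(-20), -1)) = Mul(Pow(Add(-11, 11), 2), Pow(25, -1)) = Mul(Pow(0, 2), Rational(1, 25)) = Mul(0, Rational(1, 25)) = 0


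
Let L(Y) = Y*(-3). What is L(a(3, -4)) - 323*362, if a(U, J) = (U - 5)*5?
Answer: -116896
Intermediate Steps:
a(U, J) = -25 + 5*U (a(U, J) = (-5 + U)*5 = -25 + 5*U)
L(Y) = -3*Y
L(a(3, -4)) - 323*362 = -3*(-25 + 5*3) - 323*362 = -3*(-25 + 15) - 116926 = -3*(-10) - 116926 = 30 - 116926 = -116896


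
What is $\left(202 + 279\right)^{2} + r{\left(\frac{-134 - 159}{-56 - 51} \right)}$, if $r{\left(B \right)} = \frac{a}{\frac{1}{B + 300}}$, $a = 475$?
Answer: $\frac{40142302}{107} \approx 3.7516 \cdot 10^{5}$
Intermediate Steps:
$r{\left(B \right)} = 142500 + 475 B$ ($r{\left(B \right)} = \frac{475}{\frac{1}{B + 300}} = \frac{475}{\frac{1}{300 + B}} = 475 \left(300 + B\right) = 142500 + 475 B$)
$\left(202 + 279\right)^{2} + r{\left(\frac{-134 - 159}{-56 - 51} \right)} = \left(202 + 279\right)^{2} + \left(142500 + 475 \frac{-134 - 159}{-56 - 51}\right) = 481^{2} + \left(142500 + 475 \left(- \frac{293}{-107}\right)\right) = 231361 + \left(142500 + 475 \left(\left(-293\right) \left(- \frac{1}{107}\right)\right)\right) = 231361 + \left(142500 + 475 \cdot \frac{293}{107}\right) = 231361 + \left(142500 + \frac{139175}{107}\right) = 231361 + \frac{15386675}{107} = \frac{40142302}{107}$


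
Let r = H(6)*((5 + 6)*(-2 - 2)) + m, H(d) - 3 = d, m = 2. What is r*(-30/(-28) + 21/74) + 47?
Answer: -126121/259 ≈ -486.95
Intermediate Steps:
H(d) = 3 + d
r = -394 (r = (3 + 6)*((5 + 6)*(-2 - 2)) + 2 = 9*(11*(-4)) + 2 = 9*(-44) + 2 = -396 + 2 = -394)
r*(-30/(-28) + 21/74) + 47 = -394*(-30/(-28) + 21/74) + 47 = -394*(-30*(-1/28) + 21*(1/74)) + 47 = -394*(15/14 + 21/74) + 47 = -394*351/259 + 47 = -138294/259 + 47 = -126121/259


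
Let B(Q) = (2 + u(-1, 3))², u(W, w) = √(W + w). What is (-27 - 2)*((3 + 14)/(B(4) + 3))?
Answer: -4437/49 + 1972*√2/49 ≈ -33.636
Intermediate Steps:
B(Q) = (2 + √2)² (B(Q) = (2 + √(-1 + 3))² = (2 + √2)²)
(-27 - 2)*((3 + 14)/(B(4) + 3)) = (-27 - 2)*((3 + 14)/((2 + √2)² + 3)) = -493/(3 + (2 + √2)²)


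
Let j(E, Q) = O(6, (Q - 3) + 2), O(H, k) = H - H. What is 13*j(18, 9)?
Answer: 0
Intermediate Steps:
O(H, k) = 0
j(E, Q) = 0
13*j(18, 9) = 13*0 = 0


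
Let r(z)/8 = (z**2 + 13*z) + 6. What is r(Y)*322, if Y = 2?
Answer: 92736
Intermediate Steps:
r(z) = 48 + 8*z**2 + 104*z (r(z) = 8*((z**2 + 13*z) + 6) = 8*(6 + z**2 + 13*z) = 48 + 8*z**2 + 104*z)
r(Y)*322 = (48 + 8*2**2 + 104*2)*322 = (48 + 8*4 + 208)*322 = (48 + 32 + 208)*322 = 288*322 = 92736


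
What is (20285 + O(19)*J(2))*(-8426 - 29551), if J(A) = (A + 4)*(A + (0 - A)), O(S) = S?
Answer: -770363445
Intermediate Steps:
J(A) = 0 (J(A) = (4 + A)*(A - A) = (4 + A)*0 = 0)
(20285 + O(19)*J(2))*(-8426 - 29551) = (20285 + 19*0)*(-8426 - 29551) = (20285 + 0)*(-37977) = 20285*(-37977) = -770363445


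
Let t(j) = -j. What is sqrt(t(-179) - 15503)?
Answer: 2*I*sqrt(3831) ≈ 123.79*I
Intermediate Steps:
sqrt(t(-179) - 15503) = sqrt(-1*(-179) - 15503) = sqrt(179 - 15503) = sqrt(-15324) = 2*I*sqrt(3831)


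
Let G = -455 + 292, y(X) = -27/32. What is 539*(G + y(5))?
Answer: -2825977/32 ≈ -88312.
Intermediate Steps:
y(X) = -27/32 (y(X) = -27*1/32 = -27/32)
G = -163
539*(G + y(5)) = 539*(-163 - 27/32) = 539*(-5243/32) = -2825977/32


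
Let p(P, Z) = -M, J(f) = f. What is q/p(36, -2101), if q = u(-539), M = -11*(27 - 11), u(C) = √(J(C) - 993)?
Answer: I*√383/88 ≈ 0.22239*I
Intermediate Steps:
u(C) = √(-993 + C) (u(C) = √(C - 993) = √(-993 + C))
M = -176 (M = -11*16 = -176)
p(P, Z) = 176 (p(P, Z) = -1*(-176) = 176)
q = 2*I*√383 (q = √(-993 - 539) = √(-1532) = 2*I*√383 ≈ 39.141*I)
q/p(36, -2101) = (2*I*√383)/176 = (2*I*√383)*(1/176) = I*√383/88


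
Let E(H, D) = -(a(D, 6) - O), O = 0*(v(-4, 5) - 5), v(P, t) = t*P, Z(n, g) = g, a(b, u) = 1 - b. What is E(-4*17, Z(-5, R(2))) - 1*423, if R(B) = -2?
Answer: -426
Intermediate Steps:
v(P, t) = P*t
O = 0 (O = 0*(-4*5 - 5) = 0*(-20 - 5) = 0*(-25) = 0)
E(H, D) = -1 + D (E(H, D) = -((1 - D) - 1*0) = -((1 - D) + 0) = -(1 - D) = -1 + D)
E(-4*17, Z(-5, R(2))) - 1*423 = (-1 - 2) - 1*423 = -3 - 423 = -426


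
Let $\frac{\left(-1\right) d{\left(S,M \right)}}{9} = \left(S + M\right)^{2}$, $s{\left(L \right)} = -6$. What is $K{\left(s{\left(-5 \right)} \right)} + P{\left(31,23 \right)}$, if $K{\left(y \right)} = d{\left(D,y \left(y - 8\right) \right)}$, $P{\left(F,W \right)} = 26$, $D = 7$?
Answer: $-74503$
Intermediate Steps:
$d{\left(S,M \right)} = - 9 \left(M + S\right)^{2}$ ($d{\left(S,M \right)} = - 9 \left(S + M\right)^{2} = - 9 \left(M + S\right)^{2}$)
$K{\left(y \right)} = - 9 \left(7 + y \left(-8 + y\right)\right)^{2}$ ($K{\left(y \right)} = - 9 \left(y \left(y - 8\right) + 7\right)^{2} = - 9 \left(y \left(-8 + y\right) + 7\right)^{2} = - 9 \left(7 + y \left(-8 + y\right)\right)^{2}$)
$K{\left(s{\left(-5 \right)} \right)} + P{\left(31,23 \right)} = - 9 \left(7 - 6 \left(-8 - 6\right)\right)^{2} + 26 = - 9 \left(7 - -84\right)^{2} + 26 = - 9 \left(7 + 84\right)^{2} + 26 = - 9 \cdot 91^{2} + 26 = \left(-9\right) 8281 + 26 = -74529 + 26 = -74503$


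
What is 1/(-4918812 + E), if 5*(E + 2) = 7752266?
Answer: -5/16841804 ≈ -2.9688e-7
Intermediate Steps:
E = 7752256/5 (E = -2 + (⅕)*7752266 = -2 + 7752266/5 = 7752256/5 ≈ 1.5505e+6)
1/(-4918812 + E) = 1/(-4918812 + 7752256/5) = 1/(-16841804/5) = -5/16841804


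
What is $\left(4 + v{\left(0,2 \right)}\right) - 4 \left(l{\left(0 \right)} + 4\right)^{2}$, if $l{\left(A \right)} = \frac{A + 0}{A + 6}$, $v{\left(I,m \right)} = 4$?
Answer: $-56$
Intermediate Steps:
$l{\left(A \right)} = \frac{A}{6 + A}$
$\left(4 + v{\left(0,2 \right)}\right) - 4 \left(l{\left(0 \right)} + 4\right)^{2} = \left(4 + 4\right) - 4 \left(\frac{0}{6 + 0} + 4\right)^{2} = 8 - 4 \left(\frac{0}{6} + 4\right)^{2} = 8 - 4 \left(0 \cdot \frac{1}{6} + 4\right)^{2} = 8 - 4 \left(0 + 4\right)^{2} = 8 - 4 \cdot 4^{2} = 8 - 64 = -56$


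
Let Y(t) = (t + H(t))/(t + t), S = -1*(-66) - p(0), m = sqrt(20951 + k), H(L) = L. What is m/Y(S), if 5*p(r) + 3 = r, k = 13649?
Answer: 10*sqrt(346) ≈ 186.01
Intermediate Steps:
p(r) = -3/5 + r/5
m = 10*sqrt(346) (m = sqrt(20951 + 13649) = sqrt(34600) = 10*sqrt(346) ≈ 186.01)
S = 333/5 (S = -1*(-66) - (-3/5 + (1/5)*0) = 66 - (-3/5 + 0) = 66 - 1*(-3/5) = 66 + 3/5 = 333/5 ≈ 66.600)
Y(t) = 1 (Y(t) = (t + t)/(t + t) = (2*t)/((2*t)) = (2*t)*(1/(2*t)) = 1)
m/Y(S) = (10*sqrt(346))/1 = (10*sqrt(346))*1 = 10*sqrt(346)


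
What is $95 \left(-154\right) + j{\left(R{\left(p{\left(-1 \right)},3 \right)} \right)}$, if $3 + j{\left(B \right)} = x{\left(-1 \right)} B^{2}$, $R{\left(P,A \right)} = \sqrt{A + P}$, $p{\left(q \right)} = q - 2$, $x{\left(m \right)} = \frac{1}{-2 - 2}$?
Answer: $-14633$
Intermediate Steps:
$x{\left(m \right)} = - \frac{1}{4}$ ($x{\left(m \right)} = \frac{1}{-4} = - \frac{1}{4}$)
$p{\left(q \right)} = -2 + q$
$j{\left(B \right)} = -3 - \frac{B^{2}}{4}$
$95 \left(-154\right) + j{\left(R{\left(p{\left(-1 \right)},3 \right)} \right)} = 95 \left(-154\right) - \left(3 + \frac{\left(\sqrt{3 - 3}\right)^{2}}{4}\right) = -14630 - \left(3 + \frac{\left(\sqrt{3 - 3}\right)^{2}}{4}\right) = -14630 - \left(3 + \frac{\left(\sqrt{0}\right)^{2}}{4}\right) = -14630 - \left(3 + \frac{0^{2}}{4}\right) = -14630 - 3 = -14633$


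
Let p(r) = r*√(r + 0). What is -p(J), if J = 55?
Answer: -55*√55 ≈ -407.89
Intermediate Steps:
p(r) = r^(3/2) (p(r) = r*√r = r^(3/2))
-p(J) = -55^(3/2) = -55*√55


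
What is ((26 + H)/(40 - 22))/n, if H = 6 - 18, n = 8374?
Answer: 7/75366 ≈ 9.2880e-5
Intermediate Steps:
H = -12
((26 + H)/(40 - 22))/n = ((26 - 12)/(40 - 22))/8374 = (14/18)*(1/8374) = (14*(1/18))*(1/8374) = (7/9)*(1/8374) = 7/75366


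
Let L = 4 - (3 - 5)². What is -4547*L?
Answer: 0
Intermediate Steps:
L = 0 (L = 4 - 1*(-2)² = 4 - 1*4 = 4 - 4 = 0)
-4547*L = -4547*0 = 0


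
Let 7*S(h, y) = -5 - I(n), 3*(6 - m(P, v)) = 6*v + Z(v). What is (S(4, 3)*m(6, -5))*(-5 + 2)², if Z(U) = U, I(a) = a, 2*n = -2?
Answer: -636/7 ≈ -90.857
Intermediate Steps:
n = -1 (n = (½)*(-2) = -1)
m(P, v) = 6 - 7*v/3 (m(P, v) = 6 - (6*v + v)/3 = 6 - 7*v/3)
S(h, y) = -4/7 (S(h, y) = (-5 - 1*(-1))/7 = (-5 + 1)/7 = (⅐)*(-4) = -4/7)
(S(4, 3)*m(6, -5))*(-5 + 2)² = (-4*(6 - 7/3*(-5))/7)*(-5 + 2)² = -4*(6 + 35/3)/7*(-3)² = -4/7*53/3*9 = -212/21*9 = -636/7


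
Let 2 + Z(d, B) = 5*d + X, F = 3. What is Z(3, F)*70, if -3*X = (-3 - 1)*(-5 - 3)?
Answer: 490/3 ≈ 163.33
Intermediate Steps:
X = -32/3 (X = -(-3 - 1)*(-5 - 3)/3 = -(-4)*(-8)/3 = -⅓*32 = -32/3 ≈ -10.667)
Z(d, B) = -38/3 + 5*d (Z(d, B) = -2 + (5*d - 32/3) = -2 + (-32/3 + 5*d) = -38/3 + 5*d)
Z(3, F)*70 = (-38/3 + 5*3)*70 = (-38/3 + 15)*70 = (7/3)*70 = 490/3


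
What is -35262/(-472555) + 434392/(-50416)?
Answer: -25437042821/2978041610 ≈ -8.5415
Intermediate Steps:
-35262/(-472555) + 434392/(-50416) = -35262*(-1/472555) + 434392*(-1/50416) = 35262/472555 - 54299/6302 = -25437042821/2978041610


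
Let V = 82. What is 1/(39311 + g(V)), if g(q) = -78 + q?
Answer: 1/39315 ≈ 2.5436e-5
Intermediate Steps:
1/(39311 + g(V)) = 1/(39311 + (-78 + 82)) = 1/(39311 + 4) = 1/39315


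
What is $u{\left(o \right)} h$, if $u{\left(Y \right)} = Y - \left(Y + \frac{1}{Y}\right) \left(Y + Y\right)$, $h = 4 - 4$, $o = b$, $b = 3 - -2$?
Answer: $0$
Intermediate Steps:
$b = 5$ ($b = 3 + 2 = 5$)
$o = 5$
$h = 0$ ($h = 4 - 4 = 0$)
$u{\left(Y \right)} = Y - 2 Y \left(Y + \frac{1}{Y}\right)$ ($u{\left(Y \right)} = Y - \left(Y + \frac{1}{Y}\right) 2 Y = Y - 2 Y \left(Y + \frac{1}{Y}\right)$)
$u{\left(o \right)} h = \left(-2 + 5 - 2 \cdot 5^{2}\right) 0 = \left(-2 + 5 - 50\right) 0 = \left(-47\right) 0 = 0$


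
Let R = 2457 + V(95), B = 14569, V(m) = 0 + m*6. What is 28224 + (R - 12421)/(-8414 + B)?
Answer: 173709326/6155 ≈ 28222.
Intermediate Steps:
V(m) = 6*m (V(m) = 0 + 6*m = 6*m)
R = 3027 (R = 2457 + 6*95 = 2457 + 570 = 3027)
28224 + (R - 12421)/(-8414 + B) = 28224 + (3027 - 12421)/(-8414 + 14569) = 28224 - 9394/6155 = 173709326/6155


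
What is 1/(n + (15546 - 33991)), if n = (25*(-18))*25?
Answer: -1/29695 ≈ -3.3676e-5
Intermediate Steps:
n = -11250 (n = -450*25 = -11250)
1/(n + (15546 - 33991)) = 1/(-11250 + (15546 - 33991)) = 1/(-11250 - 18445) = 1/(-29695) = -1/29695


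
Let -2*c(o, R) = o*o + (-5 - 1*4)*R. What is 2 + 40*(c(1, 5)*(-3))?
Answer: -2638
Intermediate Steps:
c(o, R) = -o²/2 + 9*R/2 (c(o, R) = -(o*o + (-5 - 1*4)*R)/2 = -(o² + (-5 - 4)*R)/2 = -(o² - 9*R)/2 = -o²/2 + 9*R/2)
2 + 40*(c(1, 5)*(-3)) = 2 + 40*((-½*1² + (9/2)*5)*(-3)) = 2 + 40*((-½*1 + 45/2)*(-3)) = 2 + 40*((-½ + 45/2)*(-3)) = 2 + 40*(22*(-3)) = 2 + 40*(-66) = 2 - 2640 = -2638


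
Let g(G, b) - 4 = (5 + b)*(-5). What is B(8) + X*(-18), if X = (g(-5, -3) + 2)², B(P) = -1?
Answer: -289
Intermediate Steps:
g(G, b) = -21 - 5*b (g(G, b) = 4 + (5 + b)*(-5) = 4 + (-25 - 5*b) = -21 - 5*b)
X = 16 (X = ((-21 - 5*(-3)) + 2)² = ((-21 + 15) + 2)² = (-6 + 2)² = (-4)² = 16)
B(8) + X*(-18) = -1 + 16*(-18) = -1 - 288 = -289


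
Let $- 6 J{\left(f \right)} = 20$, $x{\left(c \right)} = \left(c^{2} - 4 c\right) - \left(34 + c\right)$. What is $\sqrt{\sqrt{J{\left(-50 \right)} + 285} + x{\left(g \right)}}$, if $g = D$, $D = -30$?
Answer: $\frac{\sqrt{9144 + 39 \sqrt{15}}}{3} \approx 32.137$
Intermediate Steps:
$g = -30$
$x{\left(c \right)} = -34 + c^{2} - 5 c$
$J{\left(f \right)} = - \frac{10}{3}$ ($J{\left(f \right)} = \left(- \frac{1}{6}\right) 20 = - \frac{10}{3}$)
$\sqrt{\sqrt{J{\left(-50 \right)} + 285} + x{\left(g \right)}} = \sqrt{\sqrt{- \frac{10}{3} + 285} - \left(-116 - 900\right)} = \sqrt{\sqrt{\frac{845}{3}} + \left(-34 + 900 + 150\right)} = \sqrt{\frac{13 \sqrt{15}}{3} + 1016} = \sqrt{1016 + \frac{13 \sqrt{15}}{3}}$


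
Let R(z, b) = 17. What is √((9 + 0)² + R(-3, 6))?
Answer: 7*√2 ≈ 9.8995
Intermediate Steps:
√((9 + 0)² + R(-3, 6)) = √((9 + 0)² + 17) = √(9² + 17) = √(81 + 17) = √98 = 7*√2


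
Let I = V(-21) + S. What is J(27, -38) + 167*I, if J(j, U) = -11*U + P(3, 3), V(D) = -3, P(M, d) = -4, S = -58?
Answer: -9773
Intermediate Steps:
J(j, U) = -4 - 11*U (J(j, U) = -11*U - 4 = -4 - 11*U)
I = -61 (I = -3 - 58 = -61)
J(27, -38) + 167*I = (-4 - 11*(-38)) + 167*(-61) = (-4 + 418) - 10187 = 414 - 10187 = -9773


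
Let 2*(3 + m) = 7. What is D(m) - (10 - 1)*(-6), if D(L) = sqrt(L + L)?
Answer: 55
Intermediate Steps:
m = 1/2 (m = -3 + (1/2)*7 = -3 + 7/2 = 1/2 ≈ 0.50000)
D(L) = sqrt(2)*sqrt(L) (D(L) = sqrt(2*L) = sqrt(2)*sqrt(L))
D(m) - (10 - 1)*(-6) = sqrt(2)*sqrt(1/2) - (10 - 1)*(-6) = sqrt(2)*(sqrt(2)/2) - 9*(-6) = 1 - 1*(-54) = 1 + 54 = 55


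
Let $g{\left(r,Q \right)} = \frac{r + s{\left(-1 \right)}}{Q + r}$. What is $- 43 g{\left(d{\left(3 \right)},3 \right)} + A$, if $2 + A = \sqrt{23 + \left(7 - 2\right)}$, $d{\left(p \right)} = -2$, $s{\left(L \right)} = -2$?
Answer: $170 + 2 \sqrt{7} \approx 175.29$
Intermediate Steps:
$A = -2 + 2 \sqrt{7}$ ($A = -2 + \sqrt{23 + \left(7 - 2\right)} = -2 + \sqrt{23 + 5} = -2 + \sqrt{28} = -2 + 2 \sqrt{7} \approx 3.2915$)
$g{\left(r,Q \right)} = \frac{-2 + r}{Q + r}$ ($g{\left(r,Q \right)} = \frac{r - 2}{Q + r} = \frac{-2 + r}{Q + r}$)
$- 43 g{\left(d{\left(3 \right)},3 \right)} + A = - 43 \frac{-2 - 2}{3 - 2} - \left(2 - 2 \sqrt{7}\right) = - 43 \cdot 1^{-1} \left(-4\right) - \left(2 - 2 \sqrt{7}\right) = - 43 \cdot 1 \left(-4\right) - \left(2 - 2 \sqrt{7}\right) = \left(-43\right) \left(-4\right) - \left(2 - 2 \sqrt{7}\right) = 172 - \left(2 - 2 \sqrt{7}\right) = 170 + 2 \sqrt{7}$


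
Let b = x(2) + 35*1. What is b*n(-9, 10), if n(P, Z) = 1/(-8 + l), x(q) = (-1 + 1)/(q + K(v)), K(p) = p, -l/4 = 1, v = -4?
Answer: -35/12 ≈ -2.9167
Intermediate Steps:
l = -4 (l = -4*1 = -4)
x(q) = 0 (x(q) = (-1 + 1)/(q - 4) = 0/(-4 + q) = 0)
n(P, Z) = -1/12 (n(P, Z) = 1/(-8 - 4) = 1/(-12) = -1/12)
b = 35 (b = 0 + 35*1 = 0 + 35 = 35)
b*n(-9, 10) = 35*(-1/12) = -35/12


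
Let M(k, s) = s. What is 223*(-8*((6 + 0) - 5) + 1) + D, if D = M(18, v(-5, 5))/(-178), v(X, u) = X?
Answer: -277853/178 ≈ -1561.0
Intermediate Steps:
D = 5/178 (D = -5/(-178) = -5*(-1/178) = 5/178 ≈ 0.028090)
223*(-8*((6 + 0) - 5) + 1) + D = 223*(-8*((6 + 0) - 5) + 1) + 5/178 = 223*(-8*(6 - 5) + 1) + 5/178 = 223*(-8*1 + 1) + 5/178 = 223*(-8 + 1) + 5/178 = 223*(-7) + 5/178 = -1561 + 5/178 = -277853/178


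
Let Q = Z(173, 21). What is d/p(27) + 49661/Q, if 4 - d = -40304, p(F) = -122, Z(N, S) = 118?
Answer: 651149/7198 ≈ 90.463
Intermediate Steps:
Q = 118
d = 40308 (d = 4 - 1*(-40304) = 4 + 40304 = 40308)
d/p(27) + 49661/Q = 40308/(-122) + 49661/118 = 40308*(-1/122) + 49661*(1/118) = -20154/61 + 49661/118 = 651149/7198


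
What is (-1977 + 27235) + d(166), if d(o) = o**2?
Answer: 52814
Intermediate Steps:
(-1977 + 27235) + d(166) = (-1977 + 27235) + 166**2 = 25258 + 27556 = 52814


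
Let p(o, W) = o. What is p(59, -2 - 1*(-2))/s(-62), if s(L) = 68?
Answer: 59/68 ≈ 0.86765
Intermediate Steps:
p(59, -2 - 1*(-2))/s(-62) = 59/68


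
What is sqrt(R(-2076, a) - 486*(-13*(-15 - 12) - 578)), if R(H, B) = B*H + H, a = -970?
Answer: 3*sqrt(235774) ≈ 1456.7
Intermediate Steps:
R(H, B) = H + B*H
sqrt(R(-2076, a) - 486*(-13*(-15 - 12) - 578)) = sqrt(-2076*(1 - 970) - 486*(-13*(-15 - 12) - 578)) = sqrt(-2076*(-969) - 486*(-13*(-27) - 578)) = sqrt(2011644 - 486*(351 - 578)) = sqrt(2011644 - 486*(-227)) = sqrt(2011644 + 110322) = sqrt(2121966) = 3*sqrt(235774)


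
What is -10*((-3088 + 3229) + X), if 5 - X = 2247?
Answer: 21010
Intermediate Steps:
X = -2242 (X = 5 - 1*2247 = 5 - 2247 = -2242)
-10*((-3088 + 3229) + X) = -10*((-3088 + 3229) - 2242) = -10*(141 - 2242) = -10*(-2101) = 21010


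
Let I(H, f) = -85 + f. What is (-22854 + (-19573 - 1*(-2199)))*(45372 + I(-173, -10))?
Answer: -1821403156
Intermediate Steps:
(-22854 + (-19573 - 1*(-2199)))*(45372 + I(-173, -10)) = (-22854 + (-19573 - 1*(-2199)))*(45372 + (-85 - 10)) = (-22854 + (-19573 + 2199))*(45372 - 95) = (-22854 - 17374)*45277 = -40228*45277 = -1821403156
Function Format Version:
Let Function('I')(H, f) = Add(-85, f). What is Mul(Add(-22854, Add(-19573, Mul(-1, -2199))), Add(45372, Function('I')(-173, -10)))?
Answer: -1821403156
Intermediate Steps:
Mul(Add(-22854, Add(-19573, Mul(-1, -2199))), Add(45372, Function('I')(-173, -10))) = Mul(Add(-22854, Add(-19573, Mul(-1, -2199))), Add(45372, Add(-85, -10))) = Mul(Add(-22854, Add(-19573, 2199)), Add(45372, -95)) = Mul(Add(-22854, -17374), 45277) = Mul(-40228, 45277) = -1821403156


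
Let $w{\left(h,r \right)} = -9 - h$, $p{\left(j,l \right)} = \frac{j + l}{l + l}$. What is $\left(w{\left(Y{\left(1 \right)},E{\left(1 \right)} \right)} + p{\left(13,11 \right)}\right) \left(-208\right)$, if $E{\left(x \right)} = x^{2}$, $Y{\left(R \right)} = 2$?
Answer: $\frac{22672}{11} \approx 2061.1$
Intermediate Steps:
$p{\left(j,l \right)} = \frac{j + l}{2 l}$
$\left(w{\left(Y{\left(1 \right)},E{\left(1 \right)} \right)} + p{\left(13,11 \right)}\right) \left(-208\right) = \left(\left(-9 - 2\right) + \frac{13 + 11}{2 \cdot 11}\right) \left(-208\right) = \left(\left(-9 - 2\right) + \frac{1}{2} \cdot \frac{1}{11} \cdot 24\right) \left(-208\right) = \left(-11 + \frac{12}{11}\right) \left(-208\right) = \left(- \frac{109}{11}\right) \left(-208\right) = \frac{22672}{11}$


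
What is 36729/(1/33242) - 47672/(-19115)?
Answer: 23338371712742/19115 ≈ 1.2209e+9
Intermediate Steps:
36729/(1/33242) - 47672/(-19115) = 36729/(1/33242) - 47672*(-1/19115) = 36729*33242 + 47672/19115 = 1220945418 + 47672/19115 = 23338371712742/19115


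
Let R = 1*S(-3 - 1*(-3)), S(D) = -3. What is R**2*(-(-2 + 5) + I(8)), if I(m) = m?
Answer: 45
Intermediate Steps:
R = -3 (R = 1*(-3) = -3)
R**2*(-(-2 + 5) + I(8)) = (-3)**2*(-(-2 + 5) + 8) = 9*(-1*3 + 8) = 9*(-3 + 8) = 9*5 = 45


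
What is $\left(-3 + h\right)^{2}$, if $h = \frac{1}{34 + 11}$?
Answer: $\frac{17956}{2025} \approx 8.8672$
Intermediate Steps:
$h = \frac{1}{45} \approx 0.022222$
$\left(-3 + h\right)^{2} = \left(-3 + \frac{1}{45}\right)^{2} = \left(- \frac{134}{45}\right)^{2} = \frac{17956}{2025}$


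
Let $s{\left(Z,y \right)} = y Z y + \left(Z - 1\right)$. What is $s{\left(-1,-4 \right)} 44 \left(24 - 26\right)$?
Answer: $1584$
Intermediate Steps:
$s{\left(Z,y \right)} = -1 + Z + Z y^{2}$ ($s{\left(Z,y \right)} = Z y y + \left(-1 + Z\right) = Z y^{2} + \left(-1 + Z\right) = -1 + Z + Z y^{2}$)
$s{\left(-1,-4 \right)} 44 \left(24 - 26\right) = \left(-1 - 1 - \left(-4\right)^{2}\right) 44 \left(24 - 26\right) = \left(-1 - 1 - 16\right) 44 \left(-2\right) = \left(-18\right) 44 \left(-2\right) = \left(-792\right) \left(-2\right) = 1584$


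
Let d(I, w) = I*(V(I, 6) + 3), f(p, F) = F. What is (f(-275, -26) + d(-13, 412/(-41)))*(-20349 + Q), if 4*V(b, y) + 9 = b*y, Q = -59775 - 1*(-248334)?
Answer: 73255455/2 ≈ 3.6628e+7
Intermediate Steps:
Q = 188559 (Q = -59775 + 248334 = 188559)
V(b, y) = -9/4 + b*y/4 (V(b, y) = -9/4 + (b*y)/4 = -9/4 + b*y/4)
d(I, w) = I*(¾ + 3*I/2) (d(I, w) = I*((-9/4 + (¼)*I*6) + 3) = I*((-9/4 + 3*I/2) + 3) = I*(¾ + 3*I/2))
(f(-275, -26) + d(-13, 412/(-41)))*(-20349 + Q) = (-26 + (¾)*(-13)*(1 + 2*(-13)))*(-20349 + 188559) = (-26 + (¾)*(-13)*(1 - 26))*168210 = (-26 + (¾)*(-13)*(-25))*168210 = (-26 + 975/4)*168210 = (871/4)*168210 = 73255455/2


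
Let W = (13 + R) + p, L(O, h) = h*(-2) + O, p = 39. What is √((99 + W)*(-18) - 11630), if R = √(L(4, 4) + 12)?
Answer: 2*√(-3587 - 9*√2) ≈ 120.0*I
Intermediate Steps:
L(O, h) = O - 2*h (L(O, h) = -2*h + O = O - 2*h)
R = 2*√2 (R = √((4 - 2*4) + 12) = √((4 - 8) + 12) = √(-4 + 12) = √8 = 2*√2 ≈ 2.8284)
W = 52 + 2*√2 (W = (13 + 2*√2) + 39 = 52 + 2*√2 ≈ 54.828)
√((99 + W)*(-18) - 11630) = √((99 + (52 + 2*√2))*(-18) - 11630) = √((151 + 2*√2)*(-18) - 11630) = √((-2718 - 36*√2) - 11630) = √(-14348 - 36*√2)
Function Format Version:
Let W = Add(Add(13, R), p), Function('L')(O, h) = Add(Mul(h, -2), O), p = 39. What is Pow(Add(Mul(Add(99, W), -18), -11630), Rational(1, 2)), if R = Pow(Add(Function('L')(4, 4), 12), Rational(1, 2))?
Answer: Mul(2, Pow(Add(-3587, Mul(-9, Pow(2, Rational(1, 2)))), Rational(1, 2))) ≈ Mul(120.00, I)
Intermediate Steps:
Function('L')(O, h) = Add(O, Mul(-2, h)) (Function('L')(O, h) = Add(Mul(-2, h), O) = Add(O, Mul(-2, h)))
R = Mul(2, Pow(2, Rational(1, 2))) (R = Pow(Add(Add(4, Mul(-2, 4)), 12), Rational(1, 2)) = Pow(Add(Add(4, -8), 12), Rational(1, 2)) = Pow(Add(-4, 12), Rational(1, 2)) = Pow(8, Rational(1, 2)) = Mul(2, Pow(2, Rational(1, 2))) ≈ 2.8284)
W = Add(52, Mul(2, Pow(2, Rational(1, 2)))) (W = Add(Add(13, Mul(2, Pow(2, Rational(1, 2)))), 39) = Add(52, Mul(2, Pow(2, Rational(1, 2)))) ≈ 54.828)
Pow(Add(Mul(Add(99, W), -18), -11630), Rational(1, 2)) = Pow(Add(Mul(Add(99, Add(52, Mul(2, Pow(2, Rational(1, 2))))), -18), -11630), Rational(1, 2)) = Pow(Add(Mul(Add(151, Mul(2, Pow(2, Rational(1, 2)))), -18), -11630), Rational(1, 2)) = Pow(Add(Add(-2718, Mul(-36, Pow(2, Rational(1, 2)))), -11630), Rational(1, 2)) = Pow(Add(-14348, Mul(-36, Pow(2, Rational(1, 2)))), Rational(1, 2))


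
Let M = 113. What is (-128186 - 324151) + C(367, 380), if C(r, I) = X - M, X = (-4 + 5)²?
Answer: -452449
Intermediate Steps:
X = 1 (X = 1² = 1)
C(r, I) = -112 (C(r, I) = 1 - 1*113 = 1 - 113 = -112)
(-128186 - 324151) + C(367, 380) = (-128186 - 324151) - 112 = -452337 - 112 = -452449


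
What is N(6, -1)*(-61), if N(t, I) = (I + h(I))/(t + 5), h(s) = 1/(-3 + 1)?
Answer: 183/22 ≈ 8.3182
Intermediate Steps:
h(s) = -½ (h(s) = 1/(-2) = -½)
N(t, I) = (-½ + I)/(5 + t) (N(t, I) = (I - ½)/(t + 5) = (-½ + I)/(5 + t))
N(6, -1)*(-61) = ((-½ - 1)/(5 + 6))*(-61) = (-3/2/11)*(-61) = ((1/11)*(-3/2))*(-61) = -3/22*(-61) = 183/22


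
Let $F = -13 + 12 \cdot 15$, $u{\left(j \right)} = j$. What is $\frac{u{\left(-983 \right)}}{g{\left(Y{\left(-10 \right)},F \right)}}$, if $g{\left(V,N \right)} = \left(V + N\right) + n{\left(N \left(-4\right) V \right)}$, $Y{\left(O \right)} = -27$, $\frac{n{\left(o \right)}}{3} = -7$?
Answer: $- \frac{983}{119} \approx -8.2605$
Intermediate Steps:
$n{\left(o \right)} = -21$ ($n{\left(o \right)} = 3 \left(-7\right) = -21$)
$F = 167$ ($F = -13 + 180 = 167$)
$g{\left(V,N \right)} = -21 + N + V$ ($g{\left(V,N \right)} = \left(V + N\right) - 21 = \left(N + V\right) - 21 = -21 + N + V$)
$\frac{u{\left(-983 \right)}}{g{\left(Y{\left(-10 \right)},F \right)}} = - \frac{983}{-21 + 167 - 27} = - \frac{983}{119}$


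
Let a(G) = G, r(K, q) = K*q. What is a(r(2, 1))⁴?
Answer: 16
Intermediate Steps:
a(r(2, 1))⁴ = (2*1)⁴ = 2⁴ = 16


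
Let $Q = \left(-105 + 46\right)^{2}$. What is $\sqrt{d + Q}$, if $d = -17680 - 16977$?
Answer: $6 i \sqrt{866} \approx 176.57 i$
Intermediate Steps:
$d = -34657$
$Q = 3481$ ($Q = \left(-59\right)^{2} = 3481$)
$\sqrt{d + Q} = \sqrt{-34657 + 3481} = \sqrt{-31176} = 6 i \sqrt{866}$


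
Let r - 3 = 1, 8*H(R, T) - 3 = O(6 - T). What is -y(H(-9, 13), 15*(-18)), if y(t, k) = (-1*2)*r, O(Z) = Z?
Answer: 8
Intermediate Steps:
H(R, T) = 9/8 - T/8 (H(R, T) = 3/8 + (6 - T)/8 = 3/8 + (3/4 - T/8) = 9/8 - T/8)
r = 4 (r = 3 + 1 = 4)
y(t, k) = -8 (y(t, k) = -1*2*4 = -2*4 = -8)
-y(H(-9, 13), 15*(-18)) = -1*(-8) = 8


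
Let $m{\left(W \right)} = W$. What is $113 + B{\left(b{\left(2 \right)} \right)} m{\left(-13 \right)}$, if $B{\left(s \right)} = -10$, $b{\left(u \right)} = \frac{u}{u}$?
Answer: $243$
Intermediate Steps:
$b{\left(u \right)} = 1$
$113 + B{\left(b{\left(2 \right)} \right)} m{\left(-13 \right)} = 113 - -130 = 113 + 130 = 243$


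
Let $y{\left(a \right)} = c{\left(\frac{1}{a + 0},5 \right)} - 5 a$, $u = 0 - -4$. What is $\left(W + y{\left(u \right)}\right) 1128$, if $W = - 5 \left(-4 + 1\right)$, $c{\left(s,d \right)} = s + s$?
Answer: $-5076$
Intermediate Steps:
$c{\left(s,d \right)} = 2 s$
$u = 4$ ($u = 0 + 4 = 4$)
$y{\left(a \right)} = - 5 a + \frac{2}{a}$ ($y{\left(a \right)} = \frac{2}{a + 0} - 5 a = \frac{2}{a} - 5 a = - 5 a + \frac{2}{a}$)
$W = 15$ ($W = \left(-5\right) \left(-3\right) = 15$)
$\left(W + y{\left(u \right)}\right) 1128 = \left(15 + \left(\left(-5\right) 4 + \frac{2}{4}\right)\right) 1128 = \left(15 + \left(-20 + 2 \cdot \frac{1}{4}\right)\right) 1128 = \left(15 + \left(-20 + \frac{1}{2}\right)\right) 1128 = \left(15 - \frac{39}{2}\right) 1128 = \left(- \frac{9}{2}\right) 1128 = -5076$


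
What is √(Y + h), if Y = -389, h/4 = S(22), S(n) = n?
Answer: I*√301 ≈ 17.349*I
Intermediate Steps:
h = 88 (h = 4*22 = 88)
√(Y + h) = √(-389 + 88) = √(-301) = I*√301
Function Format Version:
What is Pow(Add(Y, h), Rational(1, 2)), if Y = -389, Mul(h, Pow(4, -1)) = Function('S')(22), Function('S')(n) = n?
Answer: Mul(I, Pow(301, Rational(1, 2))) ≈ Mul(17.349, I)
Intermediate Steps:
h = 88 (h = Mul(4, 22) = 88)
Pow(Add(Y, h), Rational(1, 2)) = Pow(Add(-389, 88), Rational(1, 2)) = Pow(-301, Rational(1, 2)) = Mul(I, Pow(301, Rational(1, 2)))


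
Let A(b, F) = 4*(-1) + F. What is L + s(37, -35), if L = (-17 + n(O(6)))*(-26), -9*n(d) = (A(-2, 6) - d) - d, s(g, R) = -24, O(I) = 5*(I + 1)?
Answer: 1994/9 ≈ 221.56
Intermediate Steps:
A(b, F) = -4 + F
O(I) = 5 + 5*I (O(I) = 5*(1 + I) = 5 + 5*I)
n(d) = -2/9 + 2*d/9 (n(d) = -(((-4 + 6) - d) - d)/9 = -((2 - d) - d)/9 = -(2 - 2*d)/9 = -2/9 + 2*d/9)
L = 2210/9 (L = (-17 + (-2/9 + 2*(5 + 5*6)/9))*(-26) = (-17 + (-2/9 + 2*(5 + 30)/9))*(-26) = (-17 + (-2/9 + (2/9)*35))*(-26) = (-17 + (-2/9 + 70/9))*(-26) = (-17 + 68/9)*(-26) = -85/9*(-26) = 2210/9 ≈ 245.56)
L + s(37, -35) = 2210/9 - 24 = 1994/9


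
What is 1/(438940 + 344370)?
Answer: 1/783310 ≈ 1.2766e-6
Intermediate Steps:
1/(438940 + 344370) = 1/783310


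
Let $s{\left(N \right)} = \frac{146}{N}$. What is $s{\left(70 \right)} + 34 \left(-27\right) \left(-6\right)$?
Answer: $\frac{192853}{35} \approx 5510.1$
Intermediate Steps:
$s{\left(70 \right)} + 34 \left(-27\right) \left(-6\right) = \frac{146}{70} + 34 \left(-27\right) \left(-6\right) = 146 \cdot \frac{1}{70} - -5508 = \frac{73}{35} + 5508 = \frac{192853}{35}$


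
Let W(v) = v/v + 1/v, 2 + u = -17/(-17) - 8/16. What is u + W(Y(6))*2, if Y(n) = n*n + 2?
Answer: 21/38 ≈ 0.55263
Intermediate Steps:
Y(n) = 2 + n**2 (Y(n) = n**2 + 2 = 2 + n**2)
u = -3/2 (u = -2 + (-17/(-17) - 8/16) = -2 + (-17*(-1/17) - 8*1/16) = -2 + (1 - 1/2) = -2 + 1/2 = -3/2 ≈ -1.5000)
W(v) = 1 + 1/v
u + W(Y(6))*2 = -3/2 + ((1 + (2 + 6**2))/(2 + 6**2))*2 = -3/2 + ((1 + (2 + 36))/(2 + 36))*2 = -3/2 + ((1 + 38)/38)*2 = -3/2 + ((1/38)*39)*2 = -3/2 + (39/38)*2 = -3/2 + 39/19 = 21/38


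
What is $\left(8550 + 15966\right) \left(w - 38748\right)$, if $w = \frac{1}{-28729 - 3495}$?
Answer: $- \frac{7652764724337}{8056} \approx -9.4995 \cdot 10^{8}$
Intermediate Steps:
$w = - \frac{1}{32224}$ ($w = \frac{1}{-32224} = - \frac{1}{32224} \approx -3.1033 \cdot 10^{-5}$)
$\left(8550 + 15966\right) \left(w - 38748\right) = \left(8550 + 15966\right) \left(- \frac{1}{32224} - 38748\right) = 24516 \left(- \frac{1248615553}{32224}\right) = - \frac{7652764724337}{8056}$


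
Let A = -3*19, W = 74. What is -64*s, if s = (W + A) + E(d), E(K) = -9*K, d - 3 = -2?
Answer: -512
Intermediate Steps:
d = 1 (d = 3 - 2 = 1)
A = -57
s = 8 (s = (74 - 57) - 9*1 = 17 - 9 = 8)
-64*s = -64*8 = -512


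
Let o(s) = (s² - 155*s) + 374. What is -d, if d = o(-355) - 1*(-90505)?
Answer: -271929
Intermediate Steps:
o(s) = 374 + s² - 155*s
d = 271929 (d = (374 + (-355)² - 155*(-355)) - 1*(-90505) = (374 + 126025 + 55025) + 90505 = 181424 + 90505 = 271929)
-d = -1*271929 = -271929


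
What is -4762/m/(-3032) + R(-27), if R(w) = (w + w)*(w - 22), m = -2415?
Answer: 9687374059/3661140 ≈ 2646.0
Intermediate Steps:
R(w) = 2*w*(-22 + w) (R(w) = (2*w)*(-22 + w) = 2*w*(-22 + w))
-4762/m/(-3032) + R(-27) = -4762/(-2415)/(-3032) + 2*(-27)*(-22 - 27) = -4762*(-1/2415)*(-1/3032) + 2*(-27)*(-49) = (4762/2415)*(-1/3032) + 2646 = -2381/3661140 + 2646 = 9687374059/3661140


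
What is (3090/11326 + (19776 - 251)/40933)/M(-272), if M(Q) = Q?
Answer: -21726445/7881321686 ≈ -0.0027567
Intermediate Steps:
(3090/11326 + (19776 - 251)/40933)/M(-272) = (3090/11326 + (19776 - 251)/40933)/(-272) = (3090*(1/11326) + 19525*(1/40933))*(-1/272) = (1545/5663 + 19525/40933)*(-1/272) = (173811560/231803579)*(-1/272) = -21726445/7881321686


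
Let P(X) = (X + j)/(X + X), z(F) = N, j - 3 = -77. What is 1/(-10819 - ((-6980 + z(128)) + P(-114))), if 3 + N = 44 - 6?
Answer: -57/220865 ≈ -0.00025808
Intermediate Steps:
j = -74 (j = 3 - 77 = -74)
N = 35 (N = -3 + (44 - 6) = -3 + 38 = 35)
z(F) = 35
P(X) = (-74 + X)/(2*X) (P(X) = (X - 74)/(X + X) = (-74 + X)/((2*X)) = (-74 + X)*(1/(2*X)) = (-74 + X)/(2*X))
1/(-10819 - ((-6980 + z(128)) + P(-114))) = 1/(-10819 - ((-6980 + 35) + (½)*(-74 - 114)/(-114))) = 1/(-10819 - (-6945 + (½)*(-1/114)*(-188))) = 1/(-10819 - (-6945 + 47/57)) = 1/(-10819 - 1*(-395818/57)) = 1/(-10819 + 395818/57) = 1/(-220865/57) = -57/220865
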